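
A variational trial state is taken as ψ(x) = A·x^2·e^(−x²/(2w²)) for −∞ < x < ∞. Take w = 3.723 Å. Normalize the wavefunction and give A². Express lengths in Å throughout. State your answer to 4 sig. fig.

A^2 ≈ 0.001052 Å^(-5)

We need A² ∫|f|² dx = 1, taking the integral from −∞ to ∞.
Carrying out the integral gives A² · 3·√(π)·w^5/4.
With w = 3.723: A² = 0.0010517 and A = 0.032430.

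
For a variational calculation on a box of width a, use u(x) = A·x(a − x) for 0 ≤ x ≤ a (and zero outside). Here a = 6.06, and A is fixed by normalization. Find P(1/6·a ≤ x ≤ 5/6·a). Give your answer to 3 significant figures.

|u|² is the probability density, so P = ∫_{1/6·a}^{5/6·a} |u|² dx.
Since A² = 1/(a^5/30), this is the region integral divided by the full normalization integral.
In terms of t = x/a (A² and the length scale cancel between numerator and denominator), P = [∫_{1/6}^{5/6} t^2·(1 - t)^2 dt] / [∫_{0}^{1} t^2·(1 - t)^2 dt].
An antiderivative of t^2·(1 - t)^2 is t^3·(6·t^2 - 15·t + 10)/30; evaluating from 1/6 to 5/6 gives 301/9720, while the full integral is 1/30.
Evaluating gives P = 301/324.

P ≈ 0.929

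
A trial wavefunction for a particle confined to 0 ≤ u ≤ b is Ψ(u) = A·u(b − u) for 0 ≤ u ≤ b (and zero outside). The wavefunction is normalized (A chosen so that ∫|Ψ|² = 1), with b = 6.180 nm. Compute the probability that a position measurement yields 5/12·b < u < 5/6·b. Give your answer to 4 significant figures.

P = ∫_{5/12·b}^{5/6·b} |Ψ(u)|² du.
The normalization integral ∫|Ψ|²du over the whole domain equals b^5/30·A², and A² cancels in the ratio.
In terms of t = u/b (A² and the length scale cancel between numerator and denominator), P = [∫_{5/12}^{5/6} t^2·(1 - t)^2 dt] / [∫_{0}^{1} t^2·(1 - t)^2 dt].
With ∫ t^2·(1 - t)^2 dt = t^3·(6·t^2 - 15·t + 10)/30 + C, the region integral is ≈ 0.0205962 and the full one is 1/30.
Taking the ratio, P = 0.61789.

P ≈ 0.6179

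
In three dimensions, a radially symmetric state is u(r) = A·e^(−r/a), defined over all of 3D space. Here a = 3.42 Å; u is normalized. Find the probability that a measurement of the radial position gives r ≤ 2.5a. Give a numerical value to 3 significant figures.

P ≈ 0.875

Integrate the radial probability density 4πr²|u|² over r ≤ 2.5a.
Normalization gives A² = 1/(π·a^3).
In terms of t = r/a (A², 4π and the length scale all cancel between numerator and denominator), P = [∫_{0}^{2.5} t^2·e^(-2·t) dt] / [∫_{0}^{∞} t^2·e^(-2·t) dt].
With ∫ t^2·e^(-2·t) dt = -(2·t^2 + 2·t + 1)·e^(-2·t)/4 + C, the region integral is 1/4 - 37·e^(-5)/8 and the full one is 1/4.
Taking the ratio yields P = 0.8753.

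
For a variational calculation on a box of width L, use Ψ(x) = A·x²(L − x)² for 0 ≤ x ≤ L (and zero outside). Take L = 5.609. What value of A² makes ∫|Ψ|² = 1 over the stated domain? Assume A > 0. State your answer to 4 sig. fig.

Normalization requires ∫|Ψ|² dx = 1, integrated from 0 to L.
The integral (without the A² prefactor) comes out to L^9/630.
Substituting L = 5.609 gives A² = 0.00011465, so A = 0.010707.

A^2 ≈ 0.0001146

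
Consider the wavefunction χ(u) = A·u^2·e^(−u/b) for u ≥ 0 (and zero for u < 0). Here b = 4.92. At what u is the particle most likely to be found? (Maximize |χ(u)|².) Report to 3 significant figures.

u ≈ 9.84

Set d/du [|χ(u)|²] = 0 and solve for u > 0.
Solving yields u = 2·b.
With b = 4.92, the most probable position is 9.840.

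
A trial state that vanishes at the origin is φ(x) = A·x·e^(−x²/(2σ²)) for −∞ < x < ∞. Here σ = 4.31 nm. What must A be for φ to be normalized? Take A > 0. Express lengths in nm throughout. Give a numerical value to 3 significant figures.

A ≈ 0.119 nm^(-3/2)

Normalization requires ∫|φ|² dx = 1, integrated from −∞ to ∞.
∫|φ|² dx = A²·(√(π)·σ^3/2).
Hence A² = 1/[√(π)·σ^3/2].
Plugging in σ = 4.31 yields A = 0.1187.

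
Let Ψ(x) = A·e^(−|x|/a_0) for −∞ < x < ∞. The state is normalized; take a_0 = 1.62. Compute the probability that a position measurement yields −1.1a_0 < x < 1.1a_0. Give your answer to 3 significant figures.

P = ∫_{−1.1a_0}^{1.1a_0} |Ψ(x)|² dx.
Since A² = 1/(a_0), this is the region integral divided by the full normalization integral.
By symmetry take twice the x ≥ 0 contribution in numerator and denominator; the 2's cancel. Let u = x/a_0; then A² and the length scale cancel, so P = ∫_{0}^{1.1} e^(-2·u) du ÷ ∫_{0}^{∞} e^(-2·u) du.
With ∫ e^(-2·u) du = -e^(-2·u)/2 + C, the region integral is 1/2 - e^(-11/5)/2 and the full one is 1/2.
Taking the ratio, P = 0.8892.

P ≈ 0.889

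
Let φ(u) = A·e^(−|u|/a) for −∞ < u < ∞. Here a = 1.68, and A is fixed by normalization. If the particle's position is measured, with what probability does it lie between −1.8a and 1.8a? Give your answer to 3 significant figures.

P ≈ 0.973

The probability is P = ∫ |φ|² du over [−1.8a, 1.8a].
Since A² = 1/(a), this is the region integral divided by the full normalization integral.
Both integrals are even about u = 0, so only the u ≥ 0 halves are needed (the factors of 2 cancel). Substituting t = u/a, A² and the length scale cancel in the ratio: P = ∫_{0}^{1.8} e^(-2·t) dt / ∫_{0}^{∞} e^(-2·t) dt.
An antiderivative of e^(-2·t) is -e^(-2·t)/2; evaluating from 0 to 1.8 gives 1/2 - e^(-18/5)/2, while the full integral is 1/2.
Taking the ratio, P = 0.9727.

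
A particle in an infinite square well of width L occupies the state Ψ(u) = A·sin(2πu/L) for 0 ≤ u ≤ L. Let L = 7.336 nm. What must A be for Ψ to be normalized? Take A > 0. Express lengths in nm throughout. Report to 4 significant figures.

A ≈ 0.5221 nm^(-1/2)

Normalization requires ∫|Ψ|² du = 1, integrated from 0 to L.
Carrying out the integral gives A² · L/2.
So A² = (L/2)^(−1).
Plugging in L = 7.336 yields A = 0.52214.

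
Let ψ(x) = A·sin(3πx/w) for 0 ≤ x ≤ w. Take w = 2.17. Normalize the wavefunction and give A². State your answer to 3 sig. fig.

Require ∫ |ψ|² dx = 1 over the whole domain.
With ψ = A·sin(3πx/w), the integral evaluates to A²·[w/2].
So A² = (w/2)^(−1).
Plugging in w = 2.17 yields A = 0.9600.

A^2 ≈ 0.922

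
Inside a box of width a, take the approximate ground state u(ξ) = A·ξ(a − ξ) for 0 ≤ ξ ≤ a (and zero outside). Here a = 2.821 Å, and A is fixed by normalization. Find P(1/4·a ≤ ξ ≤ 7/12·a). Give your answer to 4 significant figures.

P = ∫_{1/4·a}^{7/12·a} |u(ξ)|² dξ.
Since A² = 1/(a^5/30), this is the region integral divided by the full normalization integral.
Substituting t = ξ/a, A² and the length scale cancel in the ratio: P = ∫_{1/4}^{7/12} t^2·(1 - t)^2 dt / ∫_{0}^{1} t^2·(1 - t)^2 dt.
With ∫ t^2·(1 - t)^2 dt = t^3·(6·t^2 - 15·t + 10)/30 + C, the region integral is ≈ 0.0183288 and the full one is 1/30.
Taking the ratio, P = 0.54986.

P ≈ 0.5499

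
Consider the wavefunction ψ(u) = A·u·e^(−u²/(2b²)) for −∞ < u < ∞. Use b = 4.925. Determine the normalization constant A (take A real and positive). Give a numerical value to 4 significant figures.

A ≈ 0.09719

The normalization condition is ∫|ψ|² du = 1 from −∞ to ∞.
With ψ = A·u·e^(−u²/(2b²)), the integral evaluates to A²·[√(π)·b^3/2].
Plugging in b = 4.925 yields A = 0.097189.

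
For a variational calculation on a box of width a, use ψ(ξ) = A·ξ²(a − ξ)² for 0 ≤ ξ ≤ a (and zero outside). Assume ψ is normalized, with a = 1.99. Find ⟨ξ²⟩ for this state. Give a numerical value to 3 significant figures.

⟨ξ²⟩ = ∫ ξ^2 |ψ|² dξ over the full domain.
Evaluating both integrals, ⟨ξ²⟩ = 3·a^2/11.
With a = 1.99, ⟨ξ^2⟩ = 1.080.

⟨ξ^2⟩ ≈ 1.08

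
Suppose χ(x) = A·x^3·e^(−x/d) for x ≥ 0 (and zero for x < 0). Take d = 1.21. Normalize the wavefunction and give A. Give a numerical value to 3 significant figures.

A ≈ 0.216

We need A² ∫|f|² dx = 1, taking the integral from 0 to ∞.
With χ = A·x^3·e^(−x/d), the integral evaluates to A²·[45·d^7/8].
So A² = (45·d^7/8)^(−1).
With d = 1.21: A² = 0.04681 and A = 0.2164.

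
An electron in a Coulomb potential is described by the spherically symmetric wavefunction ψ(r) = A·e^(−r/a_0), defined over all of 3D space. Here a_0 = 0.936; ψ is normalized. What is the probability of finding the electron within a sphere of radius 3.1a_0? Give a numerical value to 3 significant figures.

P = ∫ |ψ|² 4πr² dr over r ≤ 3.1a_0.
Normalization gives A² = 1/(π·a_0^3).
Let u = r/a_0; then A², 4π and the length scale all cancel, so P = ∫_{0}^{3.1} u^2·e^(-2·u) du ÷ ∫_{0}^{∞} u^2·e^(-2·u) du.
An antiderivative of u^2·e^(-2·u) is -(2·u^2 + 2·u + 1)·e^(-2·u)/4; evaluating from 0 to 3.1 gives 1/4 - 1321·e^(-31/5)/200, while the full integral is 1/4.
Taking the ratio yields P = 0.9464.

P ≈ 0.946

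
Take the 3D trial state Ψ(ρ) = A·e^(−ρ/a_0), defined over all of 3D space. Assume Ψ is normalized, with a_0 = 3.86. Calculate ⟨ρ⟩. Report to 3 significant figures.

The expectation value is the |Ψ|²-weighted average of ρ: ∫ ρ|Ψ|² 4πρ² dρ.
With ∫₀^∞ ρ^3 e^(−αρ) dρ = 3!/α^4, since the A² factors cancel between numerator and denominator, ⟨ρ⟩ = 3·a_0/2.
With a_0 = 3.86, ⟨ρ⟩ = 5.790.

⟨ρ⟩ ≈ 5.79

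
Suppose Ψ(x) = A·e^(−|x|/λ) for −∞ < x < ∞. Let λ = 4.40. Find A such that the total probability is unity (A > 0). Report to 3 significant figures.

A ≈ 0.477

Normalization requires ∫|Ψ|² dx = 1, integrated from −∞ to ∞.
Using ∫₀^∞ xⁿ e^(−αx) dx = n!/αⁿ⁺¹, the integral (without the A² prefactor) comes out to λ.
Plugging in λ = 4.40 yields A = 0.4767.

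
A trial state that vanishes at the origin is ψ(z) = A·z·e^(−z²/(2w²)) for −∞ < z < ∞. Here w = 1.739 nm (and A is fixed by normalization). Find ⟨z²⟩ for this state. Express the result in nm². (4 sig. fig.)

⟨z^2⟩ ≈ 4.536 nm^2

⟨z²⟩ = ∫ z^2 |ψ|² dz over the full domain.
With ∫_{−∞}^{∞} z^(2m) e^(−αz²) dz = (2m−1)!!·√π / (2^m α^(m+1/2)), evaluating both integrals, ⟨z²⟩ = 3·w^2/2.
Putting w = 1.739 gives 4.5362.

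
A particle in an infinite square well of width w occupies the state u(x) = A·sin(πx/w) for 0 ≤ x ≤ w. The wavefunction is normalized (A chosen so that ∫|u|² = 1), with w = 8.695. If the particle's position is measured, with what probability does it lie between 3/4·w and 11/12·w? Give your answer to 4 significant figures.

The probability is P = ∫ |u|² dx over [3/4·w, 11/12·w].
With A² fixed by ∫|u|² = 1, i.e. A² = (w/2)^(−1), substitute and integrate.
Substituting t = x/w, A² and the length scale cancel in the ratio: P = ∫_{3/4}^{11/12} sin(π·t)^2 dt / ∫_{0}^{1} sin(π·t)^2 dt.
With ∫ sin(π·t)^2 dt = t/2 - sin(2·π·t)/(4·π) + C, the region integral is 1/12 - 1/(8·π) and the full one is 1/2.
The result is P = (-3 + 2·π)/(12·π).

P ≈ 0.08709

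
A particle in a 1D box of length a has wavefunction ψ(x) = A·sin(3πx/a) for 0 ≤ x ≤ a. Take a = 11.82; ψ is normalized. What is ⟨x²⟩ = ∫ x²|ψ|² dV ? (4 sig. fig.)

By definition ⟨x²⟩ = ∫ x^2 |ψ(x)|² dx.
The ratio of the moment integral to the normalization integral gives ⟨x²⟩ = -a^2/(18·π^2) + a^2/3.
With a = 11.82, ⟨x^2⟩ = 45.784.

⟨x^2⟩ ≈ 45.78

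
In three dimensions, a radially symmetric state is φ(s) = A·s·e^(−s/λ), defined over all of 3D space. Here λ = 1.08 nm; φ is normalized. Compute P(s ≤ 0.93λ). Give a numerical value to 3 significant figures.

P ≈ 0.0409

P = ∫ |φ|² 4πs² ds over s ≤ 0.93λ.
A² is fixed by ∫₀^∞ 4πs²|φ|² ds = 1, i.e. A² = (3·π·λ^5)^(−1).
Let u = s/λ; then A², 4π and the length scale all cancel, so P = ∫_{0}^{0.93} u^4·e^(-2·u) du ÷ ∫_{0}^{∞} u^4·e^(-2·u) du.
Using ∫ u^4·e^(-2·u) du = -(u^4/2 + u^3 + 3·u^2/2 + 3·u/2 + 3/4)·e^(-2·u), the numerator is ≈ 0.030678 and the denominator is 3/4.
The region integral divided by the full integral gives P = 0.04090.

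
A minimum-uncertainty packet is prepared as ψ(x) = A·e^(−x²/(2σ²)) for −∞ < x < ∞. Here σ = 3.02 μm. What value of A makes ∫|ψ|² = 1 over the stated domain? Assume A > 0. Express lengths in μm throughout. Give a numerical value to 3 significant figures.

A ≈ 0.432 μm^(-1/2)

We need A² ∫|f|² dx = 1, taking the integral from −∞ to ∞.
The integral (without the A² prefactor) comes out to √(π)·σ.
Hence A² = 1/[√(π)·σ].
Substituting σ = 3.02 gives A² = 0.1868, so A = 0.4322.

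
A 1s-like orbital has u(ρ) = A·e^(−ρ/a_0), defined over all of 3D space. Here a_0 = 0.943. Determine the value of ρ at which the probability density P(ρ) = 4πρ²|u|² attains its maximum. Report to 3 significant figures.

The maximum of P(ρ) = 4πρ²|u|² occurs where its derivative vanishes.
Solving yields ρ = a_0.
With a_0 = 0.943, the most probable radial distance is 0.9430.

ρ ≈ 0.943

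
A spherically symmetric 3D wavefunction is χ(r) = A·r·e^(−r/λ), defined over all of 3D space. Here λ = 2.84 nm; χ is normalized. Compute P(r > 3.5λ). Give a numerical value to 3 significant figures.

P ≈ 0.173

With dV = 4πr²dr, the probability is ∫|χ|² dV over r > 3.5λ.
The full normalization integral is A²·[3·π·λ^5] = 1, fixing A².
Substituting u = r/λ, A², 4π and the length scale all cancel in the ratio: P = ∫_{3.5}^{∞} u^4·e^(-2·u) du / ∫_{0}^{∞} u^4·e^(-2·u) du.
Using ∫ u^4·e^(-2·u) du = -(u^4/2 + u^3 + 3·u^2/2 + 3·u/2 + 3/4)·e^(-2·u), the numerator is 4553·e^(-7)/32 and the denominator is 3/4.
This evaluates to P = 0.1730.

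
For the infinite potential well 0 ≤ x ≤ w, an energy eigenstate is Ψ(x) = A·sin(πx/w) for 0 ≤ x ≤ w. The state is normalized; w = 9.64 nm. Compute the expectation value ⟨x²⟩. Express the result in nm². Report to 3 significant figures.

By definition ⟨x²⟩ = ∫ x^2 |Ψ(x)|² dx.
Since the A² factors cancel between numerator and denominator, ⟨x²⟩ = -w^2/(2·π^2) + w^2/3.
Putting w = 9.64 gives 26.27.

⟨x^2⟩ ≈ 26.3 nm^2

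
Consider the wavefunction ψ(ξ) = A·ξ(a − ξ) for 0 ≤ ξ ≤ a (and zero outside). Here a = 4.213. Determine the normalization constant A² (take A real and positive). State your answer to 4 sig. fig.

A^2 ≈ 0.02260

The normalization condition is ∫|ψ|² dξ = 1 from 0 to a.
Expanding the polynomial and integrating term by term, the integral (without the A² prefactor) comes out to a^5/30.
Hence A² = 1/[a^5/30].
Substituting a = 4.213 gives A² = 0.022603, so A = 0.15034.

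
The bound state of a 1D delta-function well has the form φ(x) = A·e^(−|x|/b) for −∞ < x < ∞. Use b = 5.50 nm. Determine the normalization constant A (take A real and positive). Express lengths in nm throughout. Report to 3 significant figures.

A ≈ 0.426 nm^(-1/2)

The normalization condition is ∫|φ|² dx = 1 from −∞ to ∞.
Recall ∫₀^∞ x^m e^(−x/β) dx = m!·β^(m+1), the integral (without the A² prefactor) comes out to b.
Setting this equal to 1 gives A² = 1/(b).
With b = 5.50: A² = 0.1818 and A = 0.4264.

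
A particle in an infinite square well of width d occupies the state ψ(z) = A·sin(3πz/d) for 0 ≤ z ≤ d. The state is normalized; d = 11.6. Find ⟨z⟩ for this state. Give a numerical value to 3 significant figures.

⟨z⟩ ≈ 5.80

The expectation value is the |ψ|²-weighted average of z: ∫ z|ψ|² dz.
With ∫₀^d sin²(nπz/d) dz = d/2, since the A² factors cancel between numerator and denominator, ⟨z⟩ = d/2.
With d = 11.6, ⟨z⟩ = 5.800.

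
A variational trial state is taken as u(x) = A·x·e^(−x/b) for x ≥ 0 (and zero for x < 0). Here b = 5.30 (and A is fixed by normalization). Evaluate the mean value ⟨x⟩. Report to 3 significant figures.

⟨x⟩ ≈ 7.95

By definition ⟨x⟩ = ∫ x |u(x)|² dx.
Evaluating both integrals, ⟨x⟩ = 3·b/2.
Putting b = 5.30 gives 7.950.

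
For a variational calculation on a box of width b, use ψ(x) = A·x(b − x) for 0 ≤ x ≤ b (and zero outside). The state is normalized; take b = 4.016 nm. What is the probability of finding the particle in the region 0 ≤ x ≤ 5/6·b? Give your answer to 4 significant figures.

P ≈ 0.9645

The probability is P = ∫ |ψ|² dx over [0, 5/6·b].
With A² fixed by ∫|ψ|² = 1, i.e. A² = (b^5/30)^(−1), substitute and integrate.
Let u = x/b; then A² and the length scale cancel, so P = ∫_{0}^{5/6} u^2·(1 - u)^2 du ÷ ∫_{0}^{1} u^2·(1 - u)^2 du.
Using ∫ u^2·(1 - u)^2 du = u^3·(6·u^2 - 15·u + 10)/30, the numerator is 125/3888 and the denominator is 1/30.
The result is P = 625/648.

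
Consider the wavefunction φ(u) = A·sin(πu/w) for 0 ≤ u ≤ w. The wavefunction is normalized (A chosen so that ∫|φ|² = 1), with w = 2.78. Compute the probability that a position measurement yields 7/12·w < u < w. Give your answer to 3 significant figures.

P ≈ 0.337

The probability is P = ∫ |φ|² du over [7/12·w, w].
With A² fixed by ∫|φ|² = 1, i.e. A² = (w/2)^(−1), substitute and integrate.
Substituting t = u/w, A² and the length scale cancel in the ratio: P = ∫_{7/12}^{1} sin(π·t)^2 dt / ∫_{0}^{1} sin(π·t)^2 dt.
An antiderivative of sin(π·t)^2 is t/2 - sin(2·π·t)/(4·π); evaluating from 7/12 to 1 gives 5/24 - 1/(8·π), while the full integral is 1/2.
The result is P = (-3 + 5·π)/(12·π).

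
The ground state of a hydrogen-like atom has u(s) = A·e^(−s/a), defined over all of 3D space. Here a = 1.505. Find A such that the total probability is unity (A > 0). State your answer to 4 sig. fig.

A ≈ 0.3056

We need A² ∫|f|² 4πs² ds = 1, taking the integral from 0 to ∞.
(Spherical symmetry: dV = 4πs² ds.)
Using ∫₀^∞ sⁿ e^(−αs) ds = n!/αⁿ⁺¹, carrying out the integral gives A² · π·a^3.
Plugging in a = 1.505 yields A = 0.30558.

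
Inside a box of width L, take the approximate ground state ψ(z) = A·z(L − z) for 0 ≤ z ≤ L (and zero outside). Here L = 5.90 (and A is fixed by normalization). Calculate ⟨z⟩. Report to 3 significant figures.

By definition ⟨z⟩ = ∫ z |ψ(z)|² dz.
Expanding the polynomial and integrating term by term, since the A² factors cancel between numerator and denominator, ⟨z⟩ = L/2.
Putting L = 5.90 gives 2.950.

⟨z⟩ ≈ 2.95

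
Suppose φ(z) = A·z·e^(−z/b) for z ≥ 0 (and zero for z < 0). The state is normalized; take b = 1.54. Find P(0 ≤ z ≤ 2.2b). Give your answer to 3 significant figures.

P = ∫_{0}^{2.2b} |φ(z)|² dz.
The normalization integral ∫|φ|²dz over the whole domain equals b^3/4·A², and A² cancels in the ratio.
In terms of u = z/b (A² and the length scale cancel between numerator and denominator), P = [∫_{0}^{2.2} u^2·e^(-2·u) du] / [∫_{0}^{∞} u^2·e^(-2·u) du].
An antiderivative of u^2·e^(-2·u) is -(2·u^2 + 2·u + 1)·e^(-2·u)/4; evaluating from 0 to 2.2 gives 1/4 - 377·e^(-22/5)/100, while the full integral is 1/4.
This works out to P = 0.8149.

P ≈ 0.815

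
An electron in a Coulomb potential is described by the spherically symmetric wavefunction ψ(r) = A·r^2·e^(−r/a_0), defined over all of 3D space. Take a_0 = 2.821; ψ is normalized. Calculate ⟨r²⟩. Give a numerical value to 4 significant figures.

⟨r^2⟩ ≈ 111.4

The expectation value is the |ψ|²-weighted average of r^2: ∫ r^2|ψ|² 4πr² dr.
Since the A² factors cancel between numerator and denominator, ⟨r²⟩ = 14·a_0^2.
Putting a_0 = 2.821 gives 111.41.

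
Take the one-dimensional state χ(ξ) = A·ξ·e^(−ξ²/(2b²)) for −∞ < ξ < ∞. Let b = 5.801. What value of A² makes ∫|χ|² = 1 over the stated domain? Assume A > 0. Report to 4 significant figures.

The normalization condition is ∫|χ|² dξ = 1 from −∞ to ∞.
Carrying out the integral gives A² · √(π)·b^3/2.
Substituting b = 5.801 gives A² = 0.0057802, so A = 0.076028.

A^2 ≈ 0.005780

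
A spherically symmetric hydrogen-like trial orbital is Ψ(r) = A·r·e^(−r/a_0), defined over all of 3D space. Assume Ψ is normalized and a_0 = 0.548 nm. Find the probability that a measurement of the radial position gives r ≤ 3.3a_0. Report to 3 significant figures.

P = ∫ |Ψ|² 4πr² dr over r ≤ 3.3a_0.
The full normalization integral is A²·[3·π·a_0^5] = 1, fixing A².
In terms of u = r/a_0 (A², 4π and the length scale all cancel between numerator and denominator), P = [∫_{0}^{3.3} u^4·e^(-2·u) du] / [∫_{0}^{∞} u^4·e^(-2·u) du].
An antiderivative of u^4·e^(-2·u) is -(u^4/2 + u^3 + 3·u^2/2 + 3·u/2 + 3/4)·e^(-2·u); evaluating from 0 to 3.3 gives ≈ 0.59047, while the full integral is 3/4.
The region integral divided by the full integral gives P = 0.7873.

P ≈ 0.787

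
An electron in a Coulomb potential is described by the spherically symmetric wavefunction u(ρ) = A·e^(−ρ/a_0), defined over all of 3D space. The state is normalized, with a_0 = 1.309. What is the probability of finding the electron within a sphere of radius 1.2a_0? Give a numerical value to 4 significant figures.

With dV = 4πρ²dρ, the probability is ∫|u|² dV over ρ ≤ 1.2a_0.
Normalization gives A² = 1/(π·a_0^3).
In terms of t = ρ/a_0 (A², 4π and the length scale all cancel between numerator and denominator), P = [∫_{0}^{1.2} t^2·e^(-2·t) dt] / [∫_{0}^{∞} t^2·e^(-2·t) dt].
An antiderivative of t^2·e^(-2·t) is -(2·t^2 + 2·t + 1)·e^(-2·t)/4; evaluating from 0 to 1.2 gives 1/4 - 157·e^(-12/5)/100, while the full integral is 1/4.
The region integral divided by the full integral gives P = 0.43029.

P ≈ 0.4303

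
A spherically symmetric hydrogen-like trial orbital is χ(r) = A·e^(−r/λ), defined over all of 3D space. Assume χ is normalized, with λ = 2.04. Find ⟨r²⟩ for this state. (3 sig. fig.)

⟨r^2⟩ ≈ 12.5

⟨r²⟩ = ∫ r^2 |χ|² 4πr² dr over the full domain.
The ratio of the moment integral to the normalization integral gives ⟨r²⟩ = 3·λ^2.
With λ = 2.04, ⟨r^2⟩ = 12.48.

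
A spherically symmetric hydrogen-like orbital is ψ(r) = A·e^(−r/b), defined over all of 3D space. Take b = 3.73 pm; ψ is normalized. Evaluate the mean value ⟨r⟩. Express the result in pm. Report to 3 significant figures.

The expectation value is the |ψ|²-weighted average of r: ∫ r|ψ|² 4πr² dr.
With ∫₀^∞ r^3 e^(−αr) dr = 3!/α^4, evaluating both integrals, ⟨r⟩ = 3·b/2.
Putting b = 3.73 gives 5.595.

⟨r⟩ ≈ 5.60 pm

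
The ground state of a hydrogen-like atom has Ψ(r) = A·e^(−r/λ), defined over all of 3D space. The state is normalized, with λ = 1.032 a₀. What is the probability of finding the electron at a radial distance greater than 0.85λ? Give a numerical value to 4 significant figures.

P ≈ 0.7572

P = ∫ |Ψ|² 4πr² dr over r > 0.85λ.
Normalization gives A² = 1/(π·λ^3).
In terms of u = r/λ (A², 4π and the length scale all cancel between numerator and denominator), P = [∫_{0.85}^{∞} u^2·e^(-2·u) du] / [∫_{0}^{∞} u^2·e^(-2·u) du].
With ∫ u^2·e^(-2·u) du = -(2·u^2 + 2·u + 1)·e^(-2·u)/4 + C, the region integral is 829·e^(-17/10)/800 and the full one is 1/4.
Taking the ratio yields P = 0.75722.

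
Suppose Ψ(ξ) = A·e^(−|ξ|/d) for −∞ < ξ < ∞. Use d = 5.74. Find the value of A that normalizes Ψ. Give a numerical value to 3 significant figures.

Normalization requires ∫|Ψ|² dξ = 1, integrated from −∞ to ∞.
With Ψ = A·e^(−|ξ|/d), the integral evaluates to A²·[d].
Substituting d = 5.74 gives A² = 0.1742, so A = 0.4174.

A ≈ 0.417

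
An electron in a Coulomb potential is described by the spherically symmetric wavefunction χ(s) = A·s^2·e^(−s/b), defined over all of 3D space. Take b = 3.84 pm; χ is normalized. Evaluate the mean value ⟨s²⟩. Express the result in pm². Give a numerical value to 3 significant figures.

⟨s^2⟩ ≈ 206 pm^2

The expectation value is the |χ|²-weighted average of s^2: ∫ s^2|χ|² 4πs² ds.
With ∫₀^∞ s^8 e^(−αs) ds = 8!/α^9, since the A² factors cancel between numerator and denominator, ⟨s²⟩ = 14·b^2.
Putting b = 3.84 gives 206.4.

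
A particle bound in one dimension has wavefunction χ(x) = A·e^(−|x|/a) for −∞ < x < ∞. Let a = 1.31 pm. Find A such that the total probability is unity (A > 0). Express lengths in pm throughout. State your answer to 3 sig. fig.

A ≈ 0.874 pm^(-1/2)

Normalization requires ∫|χ|² dx = 1, integrated from −∞ to ∞.
Using ∫₀^∞ xⁿ e^(−αx) dx = n!/αⁿ⁺¹, carrying out the integral gives A² · a.
Substituting a = 1.31 gives A² = 0.7634, so A = 0.8737.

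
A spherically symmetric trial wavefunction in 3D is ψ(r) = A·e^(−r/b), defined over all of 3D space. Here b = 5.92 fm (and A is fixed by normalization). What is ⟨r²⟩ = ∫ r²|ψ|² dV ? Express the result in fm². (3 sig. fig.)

⟨r^2⟩ ≈ 105 fm^2

The expectation value is the |ψ|²-weighted average of r^2: ∫ r^2|ψ|² 4πr² dr.
With ∫₀^∞ r^4 e^(−αr) dr = 4!/α^5, the ratio of the moment integral to the normalization integral gives ⟨r²⟩ = 3·b^2.
With b = 5.92, ⟨r^2⟩ = 105.1.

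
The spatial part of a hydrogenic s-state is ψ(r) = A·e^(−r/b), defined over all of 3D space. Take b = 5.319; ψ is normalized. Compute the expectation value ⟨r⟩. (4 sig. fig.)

⟨r⟩ = ∫ r |ψ|² 4πr² dr over the full domain.
Since the A² factors cancel between numerator and denominator, ⟨r⟩ = 3·b/2.
With b = 5.319, ⟨r⟩ = 7.9785.

⟨r⟩ ≈ 7.979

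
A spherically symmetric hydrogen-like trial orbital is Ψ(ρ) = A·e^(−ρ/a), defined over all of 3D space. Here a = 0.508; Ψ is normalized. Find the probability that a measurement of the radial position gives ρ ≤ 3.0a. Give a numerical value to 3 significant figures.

Integrate the radial probability density 4πρ²|Ψ|² over ρ ≤ 3.0a.
A² is fixed by ∫₀^∞ 4πρ²|Ψ|² dρ = 1, i.e. A² = (π·a^3)^(−1).
In terms of u = ρ/a (A², 4π and the length scale all cancel between numerator and denominator), P = [∫_{0}^{3.0} u^2·e^(-2·u) du] / [∫_{0}^{∞} u^2·e^(-2·u) du].
Using ∫ u^2·e^(-2·u) du = -(2·u^2 + 2·u + 1)·e^(-2·u)/4, the numerator is 1/4 - 25·e^(-6)/4 and the denominator is 1/4.
Taking the ratio yields P = 0.9380.

P ≈ 0.938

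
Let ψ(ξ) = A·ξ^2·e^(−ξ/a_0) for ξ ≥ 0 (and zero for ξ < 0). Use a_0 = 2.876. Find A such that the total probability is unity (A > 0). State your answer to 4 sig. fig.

A ≈ 0.08232

We need A² ∫|f|² dξ = 1, taking the integral from 0 to ∞.
Carrying out the integral gives A² · 3·a_0^5/4.
Plugging in a_0 = 2.876 yields A = 0.082318.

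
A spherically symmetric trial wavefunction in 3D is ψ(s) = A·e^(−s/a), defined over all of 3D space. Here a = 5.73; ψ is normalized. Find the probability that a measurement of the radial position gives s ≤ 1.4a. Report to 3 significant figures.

With dV = 4πs²ds, the probability is ∫|ψ|² dV over s ≤ 1.4a.
The full normalization integral is A²·[π·a^3] = 1, fixing A².
In terms of u = s/a (A², 4π and the length scale all cancel between numerator and denominator), P = [∫_{0}^{1.4} u^2·e^(-2·u) du] / [∫_{0}^{∞} u^2·e^(-2·u) du].
Using ∫ u^2·e^(-2·u) du = -(2·u^2 + 2·u + 1)·e^(-2·u)/4, the numerator is 1/4 - 193·e^(-14/5)/100 and the denominator is 1/4.
This evaluates to P = 0.5305.

P ≈ 0.531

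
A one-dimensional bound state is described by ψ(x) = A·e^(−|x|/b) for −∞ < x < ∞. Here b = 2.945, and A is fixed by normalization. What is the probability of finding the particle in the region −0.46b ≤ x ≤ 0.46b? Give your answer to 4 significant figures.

P = ∫_{−0.46b}^{0.46b} |ψ(x)|² dx.
Since A² = 1/(b), this is the region integral divided by the full normalization integral.
Both integrals are even about x = 0, so only the x ≥ 0 halves are needed (the factors of 2 cancel). In terms of u = x/b (A² and the length scale cancel between numerator and denominator), P = [∫_{0}^{0.46} e^(-2·u) du] / [∫_{0}^{∞} e^(-2·u) du].
An antiderivative of e^(-2·u) is -e^(-2·u)/2; evaluating from 0 to 0.46 gives 1/2 - e^(-23/25)/2, while the full integral is 1/2.
Evaluating gives P = 0.60148.

P ≈ 0.6015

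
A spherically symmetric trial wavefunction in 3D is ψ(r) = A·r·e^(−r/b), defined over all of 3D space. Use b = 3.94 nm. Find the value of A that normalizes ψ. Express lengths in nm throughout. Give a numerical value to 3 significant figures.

A ≈ 0.0106 nm^(-5/2)

Normalization requires ∫|ψ|² 4πr² dr = 1, integrated from 0 to ∞.
In 3D with spherical symmetry the volume element is 4πr² dr.
Using ∫₀^∞ rⁿ e^(−αr) dr = n!/αⁿ⁺¹, with ψ = A·r·e^(−r/b), the integral evaluates to A²·[3·π·b^5].
Plugging in b = 3.94 yields A = 0.01057.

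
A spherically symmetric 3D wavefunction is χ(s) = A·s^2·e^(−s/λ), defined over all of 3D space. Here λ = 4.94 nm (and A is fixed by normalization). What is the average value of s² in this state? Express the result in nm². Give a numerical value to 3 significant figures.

⟨s^2⟩ ≈ 342 nm^2

⟨s²⟩ = ∫ s^2 |χ|² 4πs² ds over the full domain.
Recall ∫₀^∞ s^m e^(−s/β) ds = m!·β^(m+1), since the A² factors cancel between numerator and denominator, ⟨s²⟩ = 14·λ^2.
With λ = 4.94, ⟨s^2⟩ = 341.7.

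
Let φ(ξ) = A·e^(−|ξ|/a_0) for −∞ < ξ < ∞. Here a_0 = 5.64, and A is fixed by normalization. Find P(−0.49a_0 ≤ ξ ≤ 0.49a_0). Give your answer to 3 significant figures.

The probability is P = ∫ |φ|² dξ over [−0.49a_0, 0.49a_0].
With A² fixed by ∫|φ|² = 1, i.e. A² = (a_0)^(−1), substitute and integrate.
Both integrals are even about ξ = 0, so only the ξ ≥ 0 halves are needed (the factors of 2 cancel). Let u = ξ/a_0; then A² and the length scale cancel, so P = ∫_{0}^{0.49} e^(-2·u) du ÷ ∫_{0}^{∞} e^(-2·u) du.
Using ∫ e^(-2·u) du = -e^(-2·u)/2, the numerator is 1/2 - e^(-49/50)/2 and the denominator is 1/2.
Taking the ratio, P = 0.6247.

P ≈ 0.625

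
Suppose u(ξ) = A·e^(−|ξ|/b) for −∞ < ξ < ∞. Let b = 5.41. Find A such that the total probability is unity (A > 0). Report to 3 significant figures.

Normalization requires ∫|u|² dξ = 1, integrated from −∞ to ∞.
Recall ∫₀^∞ ξ^m e^(−ξ/β) dξ = m!·β^(m+1), with u = A·e^(−|ξ|/b), the integral evaluates to A²·[b].
Hence A² = 1/[b].
Substituting b = 5.41 gives A² = 0.1848, so A = 0.4299.

A ≈ 0.430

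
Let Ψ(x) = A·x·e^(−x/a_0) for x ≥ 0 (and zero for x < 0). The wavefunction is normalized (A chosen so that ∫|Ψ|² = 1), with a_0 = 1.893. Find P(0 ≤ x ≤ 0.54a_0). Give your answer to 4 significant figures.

P ≈ 0.09559

|Ψ|² is the probability density, so P = ∫_{0}^{0.54a_0} |Ψ|² dx.
With A² fixed by ∫|Ψ|² = 1, i.e. A² = (a_0^3/4)^(−1), substitute and integrate.
In terms of u = x/a_0 (A² and the length scale cancel between numerator and denominator), P = [∫_{0}^{0.54} u^2·e^(-2·u) du] / [∫_{0}^{∞} u^2·e^(-2·u) du].
An antiderivative of u^2·e^(-2·u) is -(2·u^2 + 2·u + 1)·e^(-2·u)/4; evaluating from 0 to 0.54 gives 1/4 - 3329·e^(-27/25)/5000, while the full integral is 1/4.
Evaluating gives P = 0.095589.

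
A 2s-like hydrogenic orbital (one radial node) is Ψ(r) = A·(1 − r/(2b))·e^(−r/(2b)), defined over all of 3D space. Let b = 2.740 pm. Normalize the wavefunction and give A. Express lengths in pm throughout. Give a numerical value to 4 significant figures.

A ≈ 0.04398 pm^(-3/2)

Require ∫ |Ψ|² 4πr² dr = 1 over the whole domain.
With Ψ = A·(1 − r/(2b))·e^(−r/(2b)), the integral evaluates to A²·[8·π·b^3].
So A² = (8·π·b^3)^(−1).
Substituting b = 2.740 gives A² = 0.0019342, so A = 0.043980.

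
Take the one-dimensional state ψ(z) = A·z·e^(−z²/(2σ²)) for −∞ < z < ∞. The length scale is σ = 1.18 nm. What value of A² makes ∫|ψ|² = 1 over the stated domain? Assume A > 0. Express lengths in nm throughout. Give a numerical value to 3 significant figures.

Normalization requires ∫|ψ|² dz = 1, integrated from −∞ to ∞.
Using the Gaussian integral ∫_{−∞}^{∞} e^(−αz²) dz = √(π/α), ∫|ψ|² dz = A²·(√(π)·σ^3/2).
So A² = (√(π)·σ^3/2)^(−1).
Substituting σ = 1.18 gives A² = 0.6868, so A = 0.8287.

A^2 ≈ 0.687 nm^(-3)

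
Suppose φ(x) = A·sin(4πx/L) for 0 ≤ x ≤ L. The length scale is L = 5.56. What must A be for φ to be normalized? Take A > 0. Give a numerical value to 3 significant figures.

A ≈ 0.600

Require ∫ |φ|² dx = 1 over the whole domain.
∫|φ|² dx = A²·(L/2).
With L = 5.56: A² = 0.3597 and A = 0.5998.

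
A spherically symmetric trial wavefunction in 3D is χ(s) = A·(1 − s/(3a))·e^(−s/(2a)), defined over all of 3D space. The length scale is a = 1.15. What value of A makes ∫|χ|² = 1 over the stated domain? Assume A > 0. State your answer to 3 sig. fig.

We need A² ∫|f|² 4πs² ds = 1, taking the integral from 0 to ∞.
In 3D with spherical symmetry the volume element is 4πs² ds.
The integral (without the A² prefactor) comes out to 8·π·a^3/3.
Hence A² = 1/[8·π·a^3/3].
With a = 1.15: A² = 0.07849 and A = 0.2802.

A ≈ 0.280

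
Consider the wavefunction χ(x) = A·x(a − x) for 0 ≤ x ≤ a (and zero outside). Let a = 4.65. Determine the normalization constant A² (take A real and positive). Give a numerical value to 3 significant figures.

A^2 ≈ 0.0138

We need A² ∫|f|² dx = 1, taking the integral from 0 to a.
Expanding the polynomial and integrating term by term, ∫|χ|² dx = A²·(a^5/30).
Substituting a = 4.65 gives A² = 0.01380, so A = 0.1175.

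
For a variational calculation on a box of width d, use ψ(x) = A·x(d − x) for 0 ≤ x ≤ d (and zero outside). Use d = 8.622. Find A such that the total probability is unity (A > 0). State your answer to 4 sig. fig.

The normalization condition is ∫|ψ|² dx = 1 from 0 to d.
Expanding the polynomial and integrating term by term, with ψ = A·x(d − x), the integral evaluates to A²·[d^5/30].
Hence A² = 1/[d^5/30].
Plugging in d = 8.622 yields A = 0.025092.

A ≈ 0.02509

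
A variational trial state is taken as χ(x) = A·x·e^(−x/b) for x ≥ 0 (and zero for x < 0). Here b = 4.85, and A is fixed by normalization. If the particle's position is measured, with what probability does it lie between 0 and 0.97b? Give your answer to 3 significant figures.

|χ|² is the probability density, so P = ∫_{0}^{0.97b} |χ|² dx.
The normalization integral ∫|χ|²dx over the whole domain equals b^3/4·A², and A² cancels in the ratio.
In terms of u = x/b (A² and the length scale cancel between numerator and denominator), P = [∫_{0}^{0.97} u^2·e^(-2·u) du] / [∫_{0}^{∞} u^2·e^(-2·u) du].
An antiderivative of u^2·e^(-2·u) is -(2·u^2 + 2·u + 1)·e^(-2·u)/4; evaluating from 0 to 0.97 gives ≈ 0.076772, while the full integral is 1/4.
The result is P = 0.3071.

P ≈ 0.307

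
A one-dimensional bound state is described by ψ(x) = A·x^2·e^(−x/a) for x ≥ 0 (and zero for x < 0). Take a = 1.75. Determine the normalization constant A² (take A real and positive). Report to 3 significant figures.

Require ∫ |ψ|² dx = 1 over the whole domain.
Using ∫₀^∞ xⁿ e^(−αx) dx = n!/αⁿ⁺¹, with ψ = A·x^2·e^(−x/a), the integral evaluates to A²·[3·a^5/4].
So A² = (3·a^5/4)^(−1).
With a = 1.75: A² = 0.08124 and A = 0.2850.

A^2 ≈ 0.0812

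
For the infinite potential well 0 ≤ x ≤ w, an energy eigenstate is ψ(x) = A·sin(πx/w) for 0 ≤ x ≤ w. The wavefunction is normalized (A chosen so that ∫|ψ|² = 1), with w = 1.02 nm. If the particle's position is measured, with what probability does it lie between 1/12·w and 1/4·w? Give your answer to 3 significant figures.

P ≈ 0.0871

The probability is P = ∫ |ψ|² dx over [1/12·w, 1/4·w].
With A² fixed by ∫|ψ|² = 1, i.e. A² = (w/2)^(−1), substitute and integrate.
In terms of u = x/w (A² and the length scale cancel between numerator and denominator), P = [∫_{1/12}^{1/4} sin(π·u)^2 du] / [∫_{0}^{1} sin(π·u)^2 du].
An antiderivative of sin(π·u)^2 is u/2 - sin(2·π·u)/(4·π); evaluating from 1/12 to 1/4 gives 1/12 - 1/(8·π), while the full integral is 1/2.
Taking the ratio, P = (-3 + 2·π)/(12·π).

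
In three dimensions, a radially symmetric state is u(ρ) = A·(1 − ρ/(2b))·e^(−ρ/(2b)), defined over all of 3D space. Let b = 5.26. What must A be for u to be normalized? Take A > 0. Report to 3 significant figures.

A ≈ 0.0165

The normalization condition is ∫|u|² 4πρ² dρ = 1 from 0 to ∞.
(Spherical symmetry: dV = 4πρ² dρ.)
Using ∫₀^∞ ρⁿ e^(−αρ) dρ = n!/αⁿ⁺¹, the integral (without the A² prefactor) comes out to 8·π·b^3.
Hence A² = 1/[8·π·b^3].
Substituting b = 5.26 gives A² = 0.0002734, so A = 0.01653.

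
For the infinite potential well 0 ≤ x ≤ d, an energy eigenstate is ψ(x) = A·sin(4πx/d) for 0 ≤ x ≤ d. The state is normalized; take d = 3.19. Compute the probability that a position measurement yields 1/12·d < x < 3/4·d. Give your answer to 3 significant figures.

P ≈ 0.701

|ψ|² is the probability density, so P = ∫_{1/12·d}^{3/4·d} |ψ|² dx.
The normalization integral ∫|ψ|²dx over the whole domain equals d/2·A², and A² cancels in the ratio.
Let u = x/d; then A² and the length scale cancel, so P = ∫_{1/12}^{3/4} sin(4·π·u)^2 du ÷ ∫_{0}^{1} sin(4·π·u)^2 du.
An antiderivative of sin(4·π·u)^2 is u/2 - sin(4·π·u)·cos(4·π·u)/(8·π); evaluating from 1/12 to 3/4 gives √(3)/(32·π) + 1/3, while the full integral is 1/2.
Taking the ratio, P = √(3)/(16·π) + 2/3.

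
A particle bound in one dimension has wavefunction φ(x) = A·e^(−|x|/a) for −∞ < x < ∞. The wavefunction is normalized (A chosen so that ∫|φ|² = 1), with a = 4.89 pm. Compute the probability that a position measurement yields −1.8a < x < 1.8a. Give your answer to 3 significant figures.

P ≈ 0.973

|φ|² is the probability density, so P = ∫_{−1.8a}^{1.8a} |φ|² dx.
The normalization integral ∫|φ|²dx over the whole domain equals a·A², and A² cancels in the ratio.
Both integrals are even about x = 0, so only the x ≥ 0 halves are needed (the factors of 2 cancel). Let u = x/a; then A² and the length scale cancel, so P = ∫_{0}^{1.8} e^(-2·u) du ÷ ∫_{0}^{∞} e^(-2·u) du.
Using ∫ e^(-2·u) du = -e^(-2·u)/2, the numerator is 1/2 - e^(-18/5)/2 and the denominator is 1/2.
Taking the ratio, P = 0.9727.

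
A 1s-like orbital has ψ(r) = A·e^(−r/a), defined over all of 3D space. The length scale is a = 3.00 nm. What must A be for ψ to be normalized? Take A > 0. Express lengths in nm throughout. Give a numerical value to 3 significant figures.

A ≈ 0.109 nm^(-3/2)

We need A² ∫|f|² 4πr² dr = 1, taking the integral from 0 to ∞.
The angular integral contributes 4π, leaving ∫₀^∞ r²|ψ|² dr.
With ∫₀^∞ r^2 e^(−αr) dr = 2!/α^3, with ψ = A·e^(−r/a), the integral evaluates to A²·[π·a^3].
Substituting a = 3.00 gives A² = 0.01179, so A = 0.1086.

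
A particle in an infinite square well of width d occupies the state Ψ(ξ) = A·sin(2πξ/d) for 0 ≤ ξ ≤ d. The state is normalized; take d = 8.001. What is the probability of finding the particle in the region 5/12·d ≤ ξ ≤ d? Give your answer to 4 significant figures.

P ≈ 0.5144

The probability is P = ∫ |Ψ|² dξ over [5/12·d, d].
The normalization integral ∫|Ψ|²dξ over the whole domain equals d/2·A², and A² cancels in the ratio.
In terms of u = ξ/d (A² and the length scale cancel between numerator and denominator), P = [∫_{5/12}^{1} sin(2·π·u)^2 du] / [∫_{0}^{1} sin(2·π·u)^2 du].
Using ∫ sin(2·π·u)^2 du = u/2 - sin(4·π·u)/(8·π), the numerator is -√(3)/(16·π) + 7/24 and the denominator is 1/2.
Taking the ratio, P = -√(3)/(8·π) + 7/12.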